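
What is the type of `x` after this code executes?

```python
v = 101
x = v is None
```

'is' comparison returns bool

bool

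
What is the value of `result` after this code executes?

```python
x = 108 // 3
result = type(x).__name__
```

x is int; result = 'int'

'int'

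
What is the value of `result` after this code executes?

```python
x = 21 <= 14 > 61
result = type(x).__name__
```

x is bool; result = 'bool'

'bool'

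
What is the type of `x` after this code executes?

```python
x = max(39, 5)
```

max() of ints returns int

int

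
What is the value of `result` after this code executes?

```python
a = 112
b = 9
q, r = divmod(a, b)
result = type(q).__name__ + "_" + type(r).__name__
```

a is int; b is int; q is int; r is int; result = 'int_int'

'int_int'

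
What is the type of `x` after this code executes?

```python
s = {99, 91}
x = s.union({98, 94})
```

set.union() returns a new set

set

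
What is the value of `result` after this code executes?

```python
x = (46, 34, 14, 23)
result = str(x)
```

x = (46, 34, 14, 23); result = '(46, 34, 14, 23)'

'(46, 34, 14, 23)'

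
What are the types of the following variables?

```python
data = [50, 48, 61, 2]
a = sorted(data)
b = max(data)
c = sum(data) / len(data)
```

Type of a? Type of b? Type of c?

sorted() returns list; max of ints returns int; int / int = float

list, int, float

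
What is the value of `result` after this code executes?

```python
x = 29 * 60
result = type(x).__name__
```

x is int; result = 'int'

'int'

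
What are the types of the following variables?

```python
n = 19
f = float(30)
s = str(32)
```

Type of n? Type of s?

n is assigned a bare integer (no decimal point), so it is an int; s is assigned the result of calling str(), which returns a str

int, str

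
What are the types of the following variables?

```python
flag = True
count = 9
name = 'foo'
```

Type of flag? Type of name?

flag is assigned the constant True, which has type bool; name is assigned a quoted string literal, so it is a str

bool, str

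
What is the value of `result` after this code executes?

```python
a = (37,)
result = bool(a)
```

a = (37,); result = True

True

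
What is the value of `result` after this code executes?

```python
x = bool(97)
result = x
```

x = True; result = True

True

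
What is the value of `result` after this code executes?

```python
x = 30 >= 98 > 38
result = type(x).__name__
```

x is bool; result = 'bool'

'bool'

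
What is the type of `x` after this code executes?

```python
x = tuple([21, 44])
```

tuple() constructor returns tuple

tuple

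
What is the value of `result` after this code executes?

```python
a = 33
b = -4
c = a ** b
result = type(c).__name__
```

a is int; b is int; c is float; result = 'float'

'float'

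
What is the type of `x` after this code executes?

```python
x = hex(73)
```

hex() returns str representation

str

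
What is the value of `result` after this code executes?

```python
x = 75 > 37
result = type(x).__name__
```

x is bool; result = 'bool'

'bool'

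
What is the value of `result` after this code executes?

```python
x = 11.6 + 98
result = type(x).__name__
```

x is float; result = 'float'

'float'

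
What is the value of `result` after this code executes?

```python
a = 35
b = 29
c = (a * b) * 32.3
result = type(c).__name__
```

a is int; b is int; c is float; result = 'float'

'float'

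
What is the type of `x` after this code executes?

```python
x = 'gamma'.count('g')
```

str.count() returns int

int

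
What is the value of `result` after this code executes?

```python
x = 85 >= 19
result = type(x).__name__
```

x is bool; result = 'bool'

'bool'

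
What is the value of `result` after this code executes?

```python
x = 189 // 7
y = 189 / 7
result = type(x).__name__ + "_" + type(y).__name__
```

x is int; y is float; result = 'int_float'

'int_float'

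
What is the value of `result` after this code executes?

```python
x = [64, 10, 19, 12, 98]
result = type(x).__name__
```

x is list; result = 'list'

'list'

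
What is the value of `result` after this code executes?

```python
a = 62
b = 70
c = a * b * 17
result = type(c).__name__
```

a is int; b is int; c is int; result = 'int'

'int'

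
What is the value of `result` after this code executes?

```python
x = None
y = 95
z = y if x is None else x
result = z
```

x = None; y = 95; z = 95; result = 95

95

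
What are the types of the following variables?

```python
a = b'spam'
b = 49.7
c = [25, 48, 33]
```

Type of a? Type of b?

a is assigned a bytes literal (b'...' prefix); b is assigned a number with a decimal point, so it is a float

bytes, float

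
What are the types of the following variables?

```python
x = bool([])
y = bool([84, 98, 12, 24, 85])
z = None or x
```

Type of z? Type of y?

None or bool returns the bool; bool() returns bool

bool, bool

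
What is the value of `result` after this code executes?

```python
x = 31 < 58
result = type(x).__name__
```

x is bool; result = 'bool'

'bool'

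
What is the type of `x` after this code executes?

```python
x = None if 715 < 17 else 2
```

715 < 17 is False, so the else branch is taken

int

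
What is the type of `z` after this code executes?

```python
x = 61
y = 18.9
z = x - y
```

int - float = float

float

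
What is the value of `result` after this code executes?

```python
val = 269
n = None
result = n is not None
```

val = 269; n = None; result = False

False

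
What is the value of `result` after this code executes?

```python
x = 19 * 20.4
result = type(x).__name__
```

x is float; result = 'float'

'float'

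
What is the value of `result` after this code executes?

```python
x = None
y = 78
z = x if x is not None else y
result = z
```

x = None; y = 78; z = 78; result = 78

78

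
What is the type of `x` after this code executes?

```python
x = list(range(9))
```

list(range()) returns list

list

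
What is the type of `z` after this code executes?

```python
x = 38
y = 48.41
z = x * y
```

int * float = float

float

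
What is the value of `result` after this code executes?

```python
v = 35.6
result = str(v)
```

v = 35.6; result = '35.6'

'35.6'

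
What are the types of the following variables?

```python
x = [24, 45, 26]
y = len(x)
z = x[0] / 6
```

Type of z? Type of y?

int / int = float; len() returns int

float, int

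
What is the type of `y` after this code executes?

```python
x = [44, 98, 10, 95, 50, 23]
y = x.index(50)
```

list.index() returns int

int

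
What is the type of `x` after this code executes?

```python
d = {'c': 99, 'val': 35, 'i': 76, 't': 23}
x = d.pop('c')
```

dict.pop() returns the value

int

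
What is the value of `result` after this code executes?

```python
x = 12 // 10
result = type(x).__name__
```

x is int; result = 'int'

'int'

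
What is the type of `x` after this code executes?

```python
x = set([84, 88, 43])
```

set() constructor returns set

set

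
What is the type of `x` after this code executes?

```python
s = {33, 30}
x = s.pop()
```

Popping from set[int] returns int

int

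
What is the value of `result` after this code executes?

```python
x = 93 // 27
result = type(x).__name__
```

x is int; result = 'int'

'int'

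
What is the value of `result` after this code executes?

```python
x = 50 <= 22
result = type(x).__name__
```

x is bool; result = 'bool'

'bool'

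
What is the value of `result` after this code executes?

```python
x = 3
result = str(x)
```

x = 3; result = '3'

'3'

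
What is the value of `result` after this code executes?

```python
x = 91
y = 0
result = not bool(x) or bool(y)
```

x = 91; y = 0; result = False

False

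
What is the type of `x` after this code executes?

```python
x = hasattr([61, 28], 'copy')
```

hasattr() returns bool

bool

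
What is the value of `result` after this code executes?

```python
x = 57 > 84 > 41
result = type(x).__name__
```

x is bool; result = 'bool'

'bool'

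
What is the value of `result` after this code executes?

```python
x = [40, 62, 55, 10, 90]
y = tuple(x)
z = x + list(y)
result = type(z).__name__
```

x is list; y is tuple; z is list; result = 'list'

'list'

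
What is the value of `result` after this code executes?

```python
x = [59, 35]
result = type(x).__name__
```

x is list; result = 'list'

'list'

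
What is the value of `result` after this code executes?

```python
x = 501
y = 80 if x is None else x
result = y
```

x = 501; y = 501; result = 501

501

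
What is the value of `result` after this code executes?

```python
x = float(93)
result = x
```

x = 93.0; result = 93.0

93.0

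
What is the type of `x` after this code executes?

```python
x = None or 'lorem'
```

'or' with None returns the other truthy value (str)

str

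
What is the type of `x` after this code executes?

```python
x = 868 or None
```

'or' returns first truthy value

int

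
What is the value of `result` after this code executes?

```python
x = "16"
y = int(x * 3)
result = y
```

x = '16'; y = 161616; result = 161616

161616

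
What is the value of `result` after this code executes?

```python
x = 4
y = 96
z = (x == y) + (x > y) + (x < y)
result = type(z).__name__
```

x is int; y is int; z is int; result = 'int'

'int'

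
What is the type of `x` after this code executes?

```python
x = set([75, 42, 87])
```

set() constructor returns set

set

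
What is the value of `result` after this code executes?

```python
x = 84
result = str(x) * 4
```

x = 84; result = '84848484'

'84848484'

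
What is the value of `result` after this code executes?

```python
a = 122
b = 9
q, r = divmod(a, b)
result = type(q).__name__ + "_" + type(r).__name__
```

a is int; b is int; q is int; r is int; result = 'int_int'

'int_int'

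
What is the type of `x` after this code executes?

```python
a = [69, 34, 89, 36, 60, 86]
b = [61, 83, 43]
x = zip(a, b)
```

zip() returns a zip object

zip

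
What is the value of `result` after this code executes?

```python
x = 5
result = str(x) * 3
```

x = 5; result = '555'

'555'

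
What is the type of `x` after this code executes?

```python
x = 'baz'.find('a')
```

str.find() returns int index

int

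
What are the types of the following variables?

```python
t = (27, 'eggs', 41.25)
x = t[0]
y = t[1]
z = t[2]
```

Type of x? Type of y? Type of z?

tuple[0] is int; tuple[1] is str; tuple[2] is float

int, str, float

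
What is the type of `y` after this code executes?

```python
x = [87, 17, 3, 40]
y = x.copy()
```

list.copy() returns list

list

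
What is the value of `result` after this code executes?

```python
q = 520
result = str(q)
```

q = 520; result = '520'

'520'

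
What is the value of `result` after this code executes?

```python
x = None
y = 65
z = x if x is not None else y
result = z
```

x = None; y = 65; z = 65; result = 65

65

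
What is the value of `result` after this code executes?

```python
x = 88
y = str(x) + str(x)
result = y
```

x = 88; y = '8888'; result = '8888'

'8888'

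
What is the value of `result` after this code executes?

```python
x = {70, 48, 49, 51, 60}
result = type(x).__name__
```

x is set; result = 'set'

'set'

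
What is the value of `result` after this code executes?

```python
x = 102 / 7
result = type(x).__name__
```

x is float; result = 'float'

'float'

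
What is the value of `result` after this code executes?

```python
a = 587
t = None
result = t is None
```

a = 587; t = None; result = True

True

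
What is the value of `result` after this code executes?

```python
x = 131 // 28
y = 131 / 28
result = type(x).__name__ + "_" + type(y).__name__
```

x is int; y is float; result = 'int_float'

'int_float'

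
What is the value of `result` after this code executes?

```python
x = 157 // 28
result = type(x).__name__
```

x is int; result = 'int'

'int'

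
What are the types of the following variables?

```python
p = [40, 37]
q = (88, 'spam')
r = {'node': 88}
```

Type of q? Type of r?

q is assigned a tuple (parenthesized, comma-separated values); r is assigned a dict literal ({key: value})

tuple, dict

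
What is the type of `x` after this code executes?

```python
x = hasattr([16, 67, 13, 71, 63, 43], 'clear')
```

hasattr() returns bool

bool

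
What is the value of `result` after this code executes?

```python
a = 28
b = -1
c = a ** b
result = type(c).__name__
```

a is int; b is int; c is float; result = 'float'

'float'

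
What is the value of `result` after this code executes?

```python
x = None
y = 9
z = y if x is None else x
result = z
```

x = None; y = 9; z = 9; result = 9

9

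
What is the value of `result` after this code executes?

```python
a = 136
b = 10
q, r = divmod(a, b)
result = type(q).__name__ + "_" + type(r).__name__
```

a is int; b is int; q is int; r is int; result = 'int_int'

'int_int'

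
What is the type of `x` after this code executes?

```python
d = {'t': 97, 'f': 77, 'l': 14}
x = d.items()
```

dict.items() returns dict_items view

dict_items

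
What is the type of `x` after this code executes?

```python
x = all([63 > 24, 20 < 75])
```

all() returns bool

bool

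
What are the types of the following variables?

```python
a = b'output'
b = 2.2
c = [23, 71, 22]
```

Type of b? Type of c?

b is assigned a number with a decimal point, so it is a float; c is assigned a list literal (square brackets)

float, list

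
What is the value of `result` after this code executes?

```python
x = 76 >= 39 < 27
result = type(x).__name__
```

x is bool; result = 'bool'

'bool'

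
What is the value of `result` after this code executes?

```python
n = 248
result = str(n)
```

n = 248; result = '248'

'248'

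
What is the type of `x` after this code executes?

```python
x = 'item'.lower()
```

str.lower() returns str

str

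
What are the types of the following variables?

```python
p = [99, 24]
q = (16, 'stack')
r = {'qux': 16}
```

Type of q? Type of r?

q is assigned a tuple (parenthesized, comma-separated values); r is assigned a dict literal ({key: value})

tuple, dict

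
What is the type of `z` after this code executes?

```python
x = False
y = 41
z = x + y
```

bool + int = int (bool is subclass of int)

int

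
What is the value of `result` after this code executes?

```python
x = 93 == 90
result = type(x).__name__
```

x is bool; result = 'bool'

'bool'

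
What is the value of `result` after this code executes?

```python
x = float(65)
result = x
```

x = 65.0; result = 65.0

65.0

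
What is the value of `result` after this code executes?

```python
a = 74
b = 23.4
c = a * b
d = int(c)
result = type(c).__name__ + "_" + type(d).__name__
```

a is int; b is float; c is float; d is int; result = 'float_int'

'float_int'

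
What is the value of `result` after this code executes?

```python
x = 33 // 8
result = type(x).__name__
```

x is int; result = 'int'

'int'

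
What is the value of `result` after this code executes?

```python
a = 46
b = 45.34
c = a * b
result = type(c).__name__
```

a is int; b is float; c is float; result = 'float'

'float'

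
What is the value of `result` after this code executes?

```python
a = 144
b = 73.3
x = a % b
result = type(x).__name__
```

a is int; b is float; x is float; result = 'float'

'float'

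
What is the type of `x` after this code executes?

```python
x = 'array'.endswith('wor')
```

str.endswith() returns bool

bool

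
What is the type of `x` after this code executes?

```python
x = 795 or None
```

'or' returns first truthy value

int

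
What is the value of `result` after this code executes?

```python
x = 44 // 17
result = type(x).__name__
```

x is int; result = 'int'

'int'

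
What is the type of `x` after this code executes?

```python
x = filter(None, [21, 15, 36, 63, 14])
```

filter() returns a filter object

filter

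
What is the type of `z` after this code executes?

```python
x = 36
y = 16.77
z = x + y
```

int + float = float

float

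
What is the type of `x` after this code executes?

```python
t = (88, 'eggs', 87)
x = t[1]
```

Index 1 of tuple is a str literal

str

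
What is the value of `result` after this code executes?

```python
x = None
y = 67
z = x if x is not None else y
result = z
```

x = None; y = 67; z = 67; result = 67

67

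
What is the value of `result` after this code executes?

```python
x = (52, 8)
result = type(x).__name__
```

x is tuple; result = 'tuple'

'tuple'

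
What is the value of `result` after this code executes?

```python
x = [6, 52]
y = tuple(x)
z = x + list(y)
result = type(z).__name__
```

x is list; y is tuple; z is list; result = 'list'

'list'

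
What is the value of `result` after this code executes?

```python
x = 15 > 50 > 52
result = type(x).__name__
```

x is bool; result = 'bool'

'bool'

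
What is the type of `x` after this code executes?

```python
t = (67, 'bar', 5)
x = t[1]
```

Index 1 of tuple is a str literal

str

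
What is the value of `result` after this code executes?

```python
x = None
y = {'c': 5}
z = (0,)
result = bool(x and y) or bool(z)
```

x = None; y = {'c': 5}; z = (0,); result = True

True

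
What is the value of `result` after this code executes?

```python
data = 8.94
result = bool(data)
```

data = 8.94; result = True

True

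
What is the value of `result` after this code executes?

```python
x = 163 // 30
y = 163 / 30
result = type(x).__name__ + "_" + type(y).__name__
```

x is int; y is float; result = 'int_float'

'int_float'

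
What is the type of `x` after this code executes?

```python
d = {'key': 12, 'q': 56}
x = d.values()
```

.values() returns dict_values view

dict_values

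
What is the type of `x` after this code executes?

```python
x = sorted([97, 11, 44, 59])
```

sorted() always returns list

list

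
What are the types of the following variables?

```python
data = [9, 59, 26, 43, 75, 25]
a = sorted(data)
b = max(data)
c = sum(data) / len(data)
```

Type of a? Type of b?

sorted() returns list; max of ints returns int

list, int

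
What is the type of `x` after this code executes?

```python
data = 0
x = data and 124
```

'and' returns first falsy value (0 is int)

int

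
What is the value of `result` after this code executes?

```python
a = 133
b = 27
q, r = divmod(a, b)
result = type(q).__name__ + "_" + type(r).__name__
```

a is int; b is int; q is int; r is int; result = 'int_int'

'int_int'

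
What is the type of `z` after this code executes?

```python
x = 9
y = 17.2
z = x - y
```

int - float = float

float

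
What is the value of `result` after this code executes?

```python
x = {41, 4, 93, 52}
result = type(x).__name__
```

x is set; result = 'set'

'set'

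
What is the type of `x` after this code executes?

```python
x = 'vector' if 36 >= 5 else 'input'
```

Both branches of conditional are str

str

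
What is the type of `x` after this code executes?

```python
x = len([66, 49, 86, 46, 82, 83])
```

len() always returns int

int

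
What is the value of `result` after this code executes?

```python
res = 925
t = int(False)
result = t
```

res = 925; t = 0; result = 0

0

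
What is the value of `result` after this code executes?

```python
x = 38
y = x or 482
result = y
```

x = 38; y = 38; result = 38

38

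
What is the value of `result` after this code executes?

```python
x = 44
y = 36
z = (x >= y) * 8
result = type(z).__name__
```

x is int; y is int; z is int; result = 'int'

'int'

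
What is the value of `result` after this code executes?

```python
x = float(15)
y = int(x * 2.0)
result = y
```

x = 15.0; y = 30; result = 30

30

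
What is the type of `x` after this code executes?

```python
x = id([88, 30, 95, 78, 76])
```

id() returns int

int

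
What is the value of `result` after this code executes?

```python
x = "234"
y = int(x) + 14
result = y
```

x = '234'; y = 248; result = 248

248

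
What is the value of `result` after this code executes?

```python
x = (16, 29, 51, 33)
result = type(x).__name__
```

x is tuple; result = 'tuple'

'tuple'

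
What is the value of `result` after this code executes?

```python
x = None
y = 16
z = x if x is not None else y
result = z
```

x = None; y = 16; z = 16; result = 16

16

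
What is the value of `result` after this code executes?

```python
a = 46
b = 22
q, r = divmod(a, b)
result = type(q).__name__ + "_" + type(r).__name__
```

a is int; b is int; q is int; r is int; result = 'int_int'

'int_int'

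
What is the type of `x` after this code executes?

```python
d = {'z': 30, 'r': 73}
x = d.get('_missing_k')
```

dict.get() returns None when key not found

NoneType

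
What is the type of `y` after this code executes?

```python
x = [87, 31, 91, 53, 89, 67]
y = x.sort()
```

list.sort() returns None (mutates in place)

NoneType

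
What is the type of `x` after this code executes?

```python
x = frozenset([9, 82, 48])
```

frozenset() returns frozenset

frozenset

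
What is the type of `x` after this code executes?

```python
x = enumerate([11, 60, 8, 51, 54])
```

enumerate() returns an enumerate object

enumerate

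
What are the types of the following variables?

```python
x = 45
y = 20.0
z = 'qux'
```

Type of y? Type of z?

y is assigned a number with a decimal point, so it is a float; z is assigned a quoted string literal, so it is a str

float, str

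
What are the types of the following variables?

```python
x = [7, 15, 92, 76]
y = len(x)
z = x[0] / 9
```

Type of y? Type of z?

len() returns int; int / int = float

int, float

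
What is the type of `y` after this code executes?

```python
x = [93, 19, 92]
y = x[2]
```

Indexing list[int] returns int

int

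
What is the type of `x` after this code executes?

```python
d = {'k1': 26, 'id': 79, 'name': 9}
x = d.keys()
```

.keys() returns dict_keys view

dict_keys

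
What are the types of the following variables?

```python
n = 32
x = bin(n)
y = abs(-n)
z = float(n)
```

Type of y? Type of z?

abs() of int returns int; float() returns float

int, float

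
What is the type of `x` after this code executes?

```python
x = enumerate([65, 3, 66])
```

enumerate() returns an enumerate object

enumerate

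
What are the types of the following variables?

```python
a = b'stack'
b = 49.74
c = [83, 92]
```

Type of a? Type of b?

a is assigned a bytes literal (b'...' prefix); b is assigned a number with a decimal point, so it is a float

bytes, float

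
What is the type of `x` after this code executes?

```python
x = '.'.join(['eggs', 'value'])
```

str.join() returns str

str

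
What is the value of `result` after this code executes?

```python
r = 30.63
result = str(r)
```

r = 30.63; result = '30.63'

'30.63'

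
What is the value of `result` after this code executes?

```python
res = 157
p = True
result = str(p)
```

res = 157; p = True; result = 'True'

'True'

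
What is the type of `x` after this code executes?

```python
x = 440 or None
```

'or' returns first truthy value

int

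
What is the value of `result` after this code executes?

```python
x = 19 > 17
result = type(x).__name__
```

x is bool; result = 'bool'

'bool'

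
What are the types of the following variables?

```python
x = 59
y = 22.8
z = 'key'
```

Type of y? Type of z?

y is assigned a number with a decimal point, so it is a float; z is assigned a quoted string literal, so it is a str

float, str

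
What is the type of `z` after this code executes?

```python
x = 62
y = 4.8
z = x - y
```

int - float = float

float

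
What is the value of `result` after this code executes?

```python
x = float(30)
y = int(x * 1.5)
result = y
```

x = 30.0; y = 45; result = 45

45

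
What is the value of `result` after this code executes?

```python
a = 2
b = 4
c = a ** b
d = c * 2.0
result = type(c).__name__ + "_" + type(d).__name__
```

a is int; b is int; c is int; d is float; result = 'int_float'

'int_float'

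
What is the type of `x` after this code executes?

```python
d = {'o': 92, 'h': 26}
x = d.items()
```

dict.items() returns dict_items view

dict_items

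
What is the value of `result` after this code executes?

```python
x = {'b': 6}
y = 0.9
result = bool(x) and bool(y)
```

x = {'b': 6}; y = 0.9; result = True

True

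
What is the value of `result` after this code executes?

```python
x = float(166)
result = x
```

x = 166.0; result = 166.0

166.0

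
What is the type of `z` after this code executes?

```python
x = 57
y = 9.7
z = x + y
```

int + float = float

float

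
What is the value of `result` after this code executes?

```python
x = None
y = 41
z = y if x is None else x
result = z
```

x = None; y = 41; z = 41; result = 41

41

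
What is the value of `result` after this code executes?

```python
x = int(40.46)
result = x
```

x = 40; result = 40

40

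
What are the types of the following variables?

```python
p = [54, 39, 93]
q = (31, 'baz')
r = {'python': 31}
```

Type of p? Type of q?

p is assigned a list literal (square brackets); q is assigned a tuple (parenthesized, comma-separated values)

list, tuple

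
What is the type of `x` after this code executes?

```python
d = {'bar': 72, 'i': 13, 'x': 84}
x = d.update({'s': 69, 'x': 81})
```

dict.update() returns None

NoneType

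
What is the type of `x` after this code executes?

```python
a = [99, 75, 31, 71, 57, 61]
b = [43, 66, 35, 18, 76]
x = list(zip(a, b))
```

list(zip()) returns a list of tuples

list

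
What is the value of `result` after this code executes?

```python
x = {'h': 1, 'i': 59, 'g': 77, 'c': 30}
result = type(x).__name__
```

x is dict; result = 'dict'

'dict'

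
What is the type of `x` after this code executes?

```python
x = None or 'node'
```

'or' with None returns the other truthy value (str)

str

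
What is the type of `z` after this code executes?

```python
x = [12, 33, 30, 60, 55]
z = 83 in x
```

'in' operator returns bool

bool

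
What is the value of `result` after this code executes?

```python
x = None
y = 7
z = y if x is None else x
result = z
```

x = None; y = 7; z = 7; result = 7

7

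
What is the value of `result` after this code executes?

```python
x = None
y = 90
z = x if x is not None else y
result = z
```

x = None; y = 90; z = 90; result = 90

90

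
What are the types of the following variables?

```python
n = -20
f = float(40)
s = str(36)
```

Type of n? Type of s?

n is assigned a bare integer (no decimal point), so it is an int; s is assigned the result of calling str(), which returns a str

int, str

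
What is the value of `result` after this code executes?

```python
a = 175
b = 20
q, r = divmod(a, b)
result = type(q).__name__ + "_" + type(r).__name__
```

a is int; b is int; q is int; r is int; result = 'int_int'

'int_int'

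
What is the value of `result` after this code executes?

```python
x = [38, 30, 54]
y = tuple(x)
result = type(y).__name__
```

x is list; y is tuple; result = 'tuple'

'tuple'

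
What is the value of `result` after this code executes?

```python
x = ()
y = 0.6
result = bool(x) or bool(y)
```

x = (); y = 0.6; result = True

True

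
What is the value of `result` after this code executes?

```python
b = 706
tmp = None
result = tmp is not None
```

b = 706; tmp = None; result = False

False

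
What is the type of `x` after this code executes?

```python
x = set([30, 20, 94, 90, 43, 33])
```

set() constructor returns set

set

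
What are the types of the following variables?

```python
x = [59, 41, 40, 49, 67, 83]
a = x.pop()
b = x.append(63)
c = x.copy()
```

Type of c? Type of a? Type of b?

copy() returns list; pop() returns element; append() returns None

list, int, NoneType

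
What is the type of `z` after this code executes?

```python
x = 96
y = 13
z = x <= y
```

Comparison returns bool

bool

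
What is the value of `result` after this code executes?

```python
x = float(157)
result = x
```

x = 157.0; result = 157.0

157.0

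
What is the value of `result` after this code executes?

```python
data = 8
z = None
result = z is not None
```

data = 8; z = None; result = False

False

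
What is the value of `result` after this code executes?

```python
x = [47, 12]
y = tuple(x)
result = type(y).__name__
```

x is list; y is tuple; result = 'tuple'

'tuple'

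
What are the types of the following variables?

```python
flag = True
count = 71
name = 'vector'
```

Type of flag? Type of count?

flag is assigned the constant True, which has type bool; count is assigned a bare integer (no decimal point), so it is an int

bool, int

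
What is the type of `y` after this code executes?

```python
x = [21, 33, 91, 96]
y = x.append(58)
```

list.append() returns None (mutates in place)

NoneType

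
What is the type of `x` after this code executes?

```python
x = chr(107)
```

chr() returns str (single char)

str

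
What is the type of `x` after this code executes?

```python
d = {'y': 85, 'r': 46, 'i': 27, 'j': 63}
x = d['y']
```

Accessing dict[str, int] with str key returns int

int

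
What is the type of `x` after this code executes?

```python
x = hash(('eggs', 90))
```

hash() returns int

int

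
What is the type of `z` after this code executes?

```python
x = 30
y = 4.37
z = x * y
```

int * float = float

float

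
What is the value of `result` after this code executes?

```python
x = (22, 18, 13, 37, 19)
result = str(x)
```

x = (22, 18, 13, 37, 19); result = '(22, 18, 13, 37, 19)'

'(22, 18, 13, 37, 19)'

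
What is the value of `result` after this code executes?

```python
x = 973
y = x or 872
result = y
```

x = 973; y = 973; result = 973

973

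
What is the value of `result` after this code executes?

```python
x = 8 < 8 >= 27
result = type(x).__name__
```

x is bool; result = 'bool'

'bool'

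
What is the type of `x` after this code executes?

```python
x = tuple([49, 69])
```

tuple() constructor returns tuple

tuple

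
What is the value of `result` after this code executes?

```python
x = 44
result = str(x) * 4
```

x = 44; result = '44444444'

'44444444'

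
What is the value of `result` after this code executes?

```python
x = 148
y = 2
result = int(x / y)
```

x = 148; y = 2; result = 74

74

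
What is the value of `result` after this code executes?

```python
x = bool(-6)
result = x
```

x = True; result = True

True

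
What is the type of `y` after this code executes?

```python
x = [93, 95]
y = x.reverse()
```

list.reverse() returns None

NoneType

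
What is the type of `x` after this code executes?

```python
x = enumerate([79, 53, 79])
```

enumerate() returns an enumerate object

enumerate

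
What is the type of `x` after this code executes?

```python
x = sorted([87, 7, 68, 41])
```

sorted() always returns list

list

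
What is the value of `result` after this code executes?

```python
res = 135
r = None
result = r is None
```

res = 135; r = None; result = True

True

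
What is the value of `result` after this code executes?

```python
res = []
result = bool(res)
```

res = []; result = False

False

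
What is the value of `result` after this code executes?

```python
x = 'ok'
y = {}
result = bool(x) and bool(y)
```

x = 'ok'; y = {}; result = False

False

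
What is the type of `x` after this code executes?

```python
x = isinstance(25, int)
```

isinstance() returns bool

bool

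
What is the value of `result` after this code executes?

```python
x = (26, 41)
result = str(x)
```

x = (26, 41); result = '(26, 41)'

'(26, 41)'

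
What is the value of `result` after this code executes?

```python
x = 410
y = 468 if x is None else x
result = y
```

x = 410; y = 410; result = 410

410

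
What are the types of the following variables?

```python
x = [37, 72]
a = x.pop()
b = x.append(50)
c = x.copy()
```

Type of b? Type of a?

append() returns None; pop() returns element

NoneType, int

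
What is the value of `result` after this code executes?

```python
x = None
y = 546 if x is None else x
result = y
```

x = None; y = 546; result = 546

546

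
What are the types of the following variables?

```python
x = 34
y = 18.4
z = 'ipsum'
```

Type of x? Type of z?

x is assigned a bare integer (no decimal point), so it is an int; z is assigned a quoted string literal, so it is a str

int, str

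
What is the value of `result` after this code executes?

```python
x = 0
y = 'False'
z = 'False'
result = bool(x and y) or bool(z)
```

x = 0; y = 'False'; z = 'False'; result = True

True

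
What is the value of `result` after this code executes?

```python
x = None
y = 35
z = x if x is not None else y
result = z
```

x = None; y = 35; z = 35; result = 35

35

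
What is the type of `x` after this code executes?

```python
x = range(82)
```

range() returns a range object

range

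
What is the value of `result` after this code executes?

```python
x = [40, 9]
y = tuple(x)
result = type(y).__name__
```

x is list; y is tuple; result = 'tuple'

'tuple'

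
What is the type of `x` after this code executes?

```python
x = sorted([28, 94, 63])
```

sorted() always returns list

list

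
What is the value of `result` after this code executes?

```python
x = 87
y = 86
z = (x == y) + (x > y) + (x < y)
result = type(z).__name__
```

x is int; y is int; z is int; result = 'int'

'int'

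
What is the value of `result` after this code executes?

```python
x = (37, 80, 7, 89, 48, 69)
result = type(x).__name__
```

x is tuple; result = 'tuple'

'tuple'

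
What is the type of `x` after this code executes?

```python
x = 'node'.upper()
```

str.upper() returns str

str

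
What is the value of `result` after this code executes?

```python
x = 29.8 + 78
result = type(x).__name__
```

x is float; result = 'float'

'float'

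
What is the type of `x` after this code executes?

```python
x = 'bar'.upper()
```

str.upper() returns str

str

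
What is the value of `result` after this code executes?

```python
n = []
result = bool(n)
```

n = []; result = False

False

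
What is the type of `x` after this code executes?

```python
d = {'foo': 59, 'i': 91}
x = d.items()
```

dict.items() returns dict_items view

dict_items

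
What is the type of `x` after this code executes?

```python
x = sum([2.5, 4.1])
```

sum() of floats returns float

float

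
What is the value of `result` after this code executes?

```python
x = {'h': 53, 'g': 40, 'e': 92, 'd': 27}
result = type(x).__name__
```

x is dict; result = 'dict'

'dict'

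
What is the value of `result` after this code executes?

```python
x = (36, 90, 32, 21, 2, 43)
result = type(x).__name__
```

x is tuple; result = 'tuple'

'tuple'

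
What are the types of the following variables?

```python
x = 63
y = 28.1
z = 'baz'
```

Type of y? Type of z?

y is assigned a number with a decimal point, so it is a float; z is assigned a quoted string literal, so it is a str

float, str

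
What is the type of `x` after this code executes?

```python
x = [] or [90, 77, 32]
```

'or' returns first truthy value (list)

list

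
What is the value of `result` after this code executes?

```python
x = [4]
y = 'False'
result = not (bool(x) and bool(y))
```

x = [4]; y = 'False'; result = False

False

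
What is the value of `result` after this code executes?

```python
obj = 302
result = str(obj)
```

obj = 302; result = '302'

'302'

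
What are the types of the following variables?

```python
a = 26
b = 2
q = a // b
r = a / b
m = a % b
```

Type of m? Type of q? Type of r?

% of ints returns int; // returns int; / returns float

int, int, float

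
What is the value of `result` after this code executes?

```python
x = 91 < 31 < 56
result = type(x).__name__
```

x is bool; result = 'bool'

'bool'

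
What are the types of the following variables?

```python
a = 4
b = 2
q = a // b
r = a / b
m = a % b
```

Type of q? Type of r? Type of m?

// returns int; / returns float; % of ints returns int

int, float, int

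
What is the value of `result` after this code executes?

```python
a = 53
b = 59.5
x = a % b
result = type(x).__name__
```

a is int; b is float; x is float; result = 'float'

'float'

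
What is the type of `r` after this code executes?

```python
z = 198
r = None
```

None has type NoneType

NoneType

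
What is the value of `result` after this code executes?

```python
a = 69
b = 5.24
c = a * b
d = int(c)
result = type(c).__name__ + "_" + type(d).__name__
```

a is int; b is float; c is float; d is int; result = 'float_int'

'float_int'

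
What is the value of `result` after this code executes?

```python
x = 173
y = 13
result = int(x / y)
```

x = 173; y = 13; result = 13

13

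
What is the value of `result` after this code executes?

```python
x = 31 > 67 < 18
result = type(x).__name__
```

x is bool; result = 'bool'

'bool'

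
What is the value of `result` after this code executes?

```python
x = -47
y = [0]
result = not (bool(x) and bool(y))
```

x = -47; y = [0]; result = False

False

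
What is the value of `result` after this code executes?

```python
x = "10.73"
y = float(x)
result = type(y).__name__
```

x is str; y is float; result = 'float'

'float'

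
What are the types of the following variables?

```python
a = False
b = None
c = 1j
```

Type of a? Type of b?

a is assigned the constant False, which has type bool; b is assigned None, whose type is NoneType

bool, NoneType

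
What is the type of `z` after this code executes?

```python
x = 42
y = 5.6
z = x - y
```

int - float = float

float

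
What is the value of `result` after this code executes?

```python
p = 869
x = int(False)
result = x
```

p = 869; x = 0; result = 0

0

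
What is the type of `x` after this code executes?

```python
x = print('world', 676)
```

print() returns None

NoneType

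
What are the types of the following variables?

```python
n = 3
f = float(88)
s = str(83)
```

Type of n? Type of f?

n is assigned a bare integer (no decimal point), so it is an int; f is assigned the result of calling float(), which returns a float

int, float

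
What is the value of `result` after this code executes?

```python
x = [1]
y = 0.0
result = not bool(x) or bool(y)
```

x = [1]; y = 0.0; result = False

False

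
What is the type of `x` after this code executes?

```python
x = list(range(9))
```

list(range()) returns list

list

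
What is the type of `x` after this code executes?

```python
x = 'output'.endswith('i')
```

str.endswith() returns bool

bool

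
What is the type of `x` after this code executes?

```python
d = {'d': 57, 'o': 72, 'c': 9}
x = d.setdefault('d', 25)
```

dict.setdefault() returns the (existing or default) value

int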